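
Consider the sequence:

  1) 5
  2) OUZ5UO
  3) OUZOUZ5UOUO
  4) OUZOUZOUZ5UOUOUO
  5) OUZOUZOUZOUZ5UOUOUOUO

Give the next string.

s(k+1) = OUZ·s(k)·UO, so each term gains OUZ as a prefix and UO as a suffix.
Applying this once more to OUZOUZOUZOUZ5UOUOUOUO:

OUZOUZOUZOUZOUZ5UOUOUOUOUO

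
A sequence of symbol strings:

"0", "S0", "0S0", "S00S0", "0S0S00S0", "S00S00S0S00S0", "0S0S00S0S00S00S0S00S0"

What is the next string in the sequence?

Each term (from the third on) is the two preceding terms concatenated in order: term 3 = 0·S0 = 0S0.
Continuing: S00S00S0S00S0 · 0S0S00S0S00S00S0S00S0 gives term 8.

S00S00S0S00S00S0S00S0S00S00S0S00S0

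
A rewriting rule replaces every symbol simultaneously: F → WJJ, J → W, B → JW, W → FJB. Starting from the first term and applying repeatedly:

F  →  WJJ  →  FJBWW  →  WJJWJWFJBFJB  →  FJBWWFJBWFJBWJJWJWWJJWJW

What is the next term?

Rewriting the 24 symbols of FJBWWFJBWFJBWJJWJWWJJWJW one by one yields WJJ W JW FJB FJB WJJ W JW FJB WJJ W JW FJB W W FJB W FJB FJB W W FJB W FJB; concatenated:

WJJWJWFJBFJBWJJWJWFJBWJJWJWFJBWWFJBWFJBFJBWWFJBWFJB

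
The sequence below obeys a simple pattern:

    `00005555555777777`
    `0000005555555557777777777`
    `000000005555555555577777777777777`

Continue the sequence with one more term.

Reading off run lengths: 0 runs 4, 6, 8; 5 runs 7, 9, 11; 7 runs 6, 10, 14 — each is linear in n, where the shown terms are n = 2, 3, 4.
Setting n = 5 gives 10, 13, 18 characters in each block.

00000000005555555555555777777777777777777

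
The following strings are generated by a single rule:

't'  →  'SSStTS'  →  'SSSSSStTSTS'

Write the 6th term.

Each term wraps the previous one in SSS on the left and TS on the right.
From SSSSSStTSTS, 3 further steps: SSSSSStTSTS → SSSSSSSSStTSTSTS → SSSSSSSSSSSStTSTSTSTS → (answer).

SSSSSSSSSSSSSSStTSTSTSTSTS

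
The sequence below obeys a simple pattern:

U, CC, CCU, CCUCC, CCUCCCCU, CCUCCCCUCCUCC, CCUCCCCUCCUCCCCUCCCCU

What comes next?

CCUCCCCUCCUCCCCUCCCCUCCUCCCCUCCUCC

Each term (from the third on) is the previous term followed by the one before it: term 3 = CC·U = CCU.
So term 8 is CCUCCCCUCCUCCCCUCCCCU·CCUCCCCUCCUCC.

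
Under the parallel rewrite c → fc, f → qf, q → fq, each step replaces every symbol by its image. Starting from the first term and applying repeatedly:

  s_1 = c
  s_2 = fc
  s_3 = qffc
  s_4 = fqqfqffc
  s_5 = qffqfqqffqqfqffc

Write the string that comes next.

Rewriting the 16 symbols of qffqfqqffqqfqffc one by one yields fq qf qf fq qf fq fq qf qf fq fq qf fq qf qf fc; concatenated:

fqqfqffqqffqfqqfqffqfqqffqqfqffc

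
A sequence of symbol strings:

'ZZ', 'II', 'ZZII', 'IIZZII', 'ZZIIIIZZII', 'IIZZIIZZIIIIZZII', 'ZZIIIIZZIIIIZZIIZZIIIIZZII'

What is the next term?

IIZZIIZZIIIIZZIIZZIIIIZZIIIIZZIIZZIIIIZZII

From term 3 onward, concatenate the second-to-last term with the last: ZZ·II = ZZII, II·ZZII = IIZZII, …
Continuing: IIZZIIZZIIIIZZII · ZZIIIIZZIIIIZZIIZZIIIIZZII gives term 8.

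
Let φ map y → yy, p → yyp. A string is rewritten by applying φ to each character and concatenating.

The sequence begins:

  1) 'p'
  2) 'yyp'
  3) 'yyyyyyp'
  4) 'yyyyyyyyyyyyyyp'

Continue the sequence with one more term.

φ(yyyyyyyyyyyyyyp) expands symbol-by-symbol to yy yy yy yy yy yy yy yy yy yy yy yy yy yy yyp; joining the 15 pieces gives the next term.

yyyyyyyyyyyyyyyyyyyyyyyyyyyyyyp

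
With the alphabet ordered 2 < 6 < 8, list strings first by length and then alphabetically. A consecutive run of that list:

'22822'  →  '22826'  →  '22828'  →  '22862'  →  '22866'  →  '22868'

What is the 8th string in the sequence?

Continuing the enumeration 2 steps past 22868: 22868 → 22882 → (answer).

22886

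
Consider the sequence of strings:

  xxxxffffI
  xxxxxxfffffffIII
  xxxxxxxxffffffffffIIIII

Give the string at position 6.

Term n consists of 2n+2 x's, followed by 3n+1 f's, followed by 2n-1 I's (n = 1, 2, …).
For term 6, n = 6, so the run lengths are 14, 19, 11.

xxxxxxxxxxxxxxfffffffffffffffffffIIIIIIIIIII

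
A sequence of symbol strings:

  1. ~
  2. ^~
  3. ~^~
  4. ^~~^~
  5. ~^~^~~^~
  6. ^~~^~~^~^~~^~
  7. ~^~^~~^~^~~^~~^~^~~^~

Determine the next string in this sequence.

^~~^~~^~^~~^~~^~^~~^~^~~^~~^~^~~^~

Each term (from the third on) is the two preceding terms concatenated in order: term 3 = ~·^~ = ~^~.
Continuing: ^~~^~~^~^~~^~ · ~^~^~~^~^~~^~~^~^~~^~ gives term 8.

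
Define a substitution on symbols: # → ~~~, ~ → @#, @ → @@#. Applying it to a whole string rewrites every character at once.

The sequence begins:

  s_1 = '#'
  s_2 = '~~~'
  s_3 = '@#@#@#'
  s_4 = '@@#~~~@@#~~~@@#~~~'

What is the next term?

φ(@@#~~~@@#~~~@@#~~~) expands symbol-by-symbol to @@# @@# ~~~ @# @# @# @@# @@# ~~~ @# @# @# @@# @@# ~~~ @# @# @#; joining the 18 pieces gives the next term.

@@#@@#~~~@#@#@#@@#@@#~~~@#@#@#@@#@@#~~~@#@#@#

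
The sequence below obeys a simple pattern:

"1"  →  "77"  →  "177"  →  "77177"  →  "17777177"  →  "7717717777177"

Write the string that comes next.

This is a Fibonacci-style word recurrence s(k) = s(k−2)·s(k−1): e.g. 1·77 = 177.
So term 7 is 17777177·7717717777177.

177771777717717777177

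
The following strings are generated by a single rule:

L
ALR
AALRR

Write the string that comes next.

Each term wraps the previous one in A on the left and R on the right.
One more step from AALRR gives the answer.

AAALRRR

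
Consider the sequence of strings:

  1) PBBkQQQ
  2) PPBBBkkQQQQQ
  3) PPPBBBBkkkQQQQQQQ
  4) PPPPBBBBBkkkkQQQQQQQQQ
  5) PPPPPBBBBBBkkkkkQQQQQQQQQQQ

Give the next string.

PPPPPPBBBBBBBkkkkkkQQQQQQQQQQQQQ

Reading off run lengths: P runs 1, 2, 3, 4, 5; B runs 2, 3, 4, 5, 6; k runs 1, 2, 3, 4, 5; Q runs 3, 5, 7, 9, 11 — each is linear in n (n = 1, 2, …).
For the next term, n = 6, so the run lengths are 6, 7, 6, 13.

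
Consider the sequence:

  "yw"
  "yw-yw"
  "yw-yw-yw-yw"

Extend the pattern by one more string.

Every step duplicates the string with '-' between the halves.
One more doubling of yw-yw-yw-yw gives the answer.

yw-yw-yw-yw-yw-yw-yw-yw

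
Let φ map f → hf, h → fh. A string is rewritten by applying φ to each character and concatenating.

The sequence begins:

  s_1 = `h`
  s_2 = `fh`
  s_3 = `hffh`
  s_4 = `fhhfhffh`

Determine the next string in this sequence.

Apply φ to fhhfhffh symbol by symbol: f→hf, h→fh, h→fh, f→hf, h→fh, f→hf, f→hf, h→fh; joined: hf fh fh hf fh hf hf fh.

hffhfhhffhhfhffh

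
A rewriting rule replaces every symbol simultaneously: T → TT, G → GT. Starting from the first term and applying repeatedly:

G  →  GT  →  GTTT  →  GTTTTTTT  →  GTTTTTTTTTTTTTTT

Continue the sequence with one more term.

φ(GTTTTTTTTTTTTTTT) expands symbol-by-symbol to GT TT TT TT TT TT TT TT TT TT TT TT TT TT TT TT; joining the 16 pieces gives the next term.

GTTTTTTTTTTTTTTTTTTTTTTTTTTTTTTT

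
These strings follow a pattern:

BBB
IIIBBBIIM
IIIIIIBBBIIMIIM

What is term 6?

IIIIIIIIIIIIIIIBBBIIMIIMIIMIIMIIM

Every step adds III to the front and IIM to the end of the previous string.
From IIIIIIBBBIIMIIM, 3 further steps: IIIIIIBBBIIMIIM → IIIIIIIIIBBBIIMIIMIIM → IIIIIIIIIIIIBBBIIMIIMIIMIIM → (answer).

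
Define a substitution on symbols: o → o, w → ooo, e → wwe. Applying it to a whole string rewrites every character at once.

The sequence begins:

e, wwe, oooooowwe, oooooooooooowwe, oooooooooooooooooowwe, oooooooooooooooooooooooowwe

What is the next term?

oooooooooooooooooooooooooooooowwe

φ(oooooooooooooooooooooooowwe) expands symbol-by-symbol to o o o o o o o o o o o o o o o o o o o o o o o o ooo ooo wwe; joining the 27 pieces gives the next term.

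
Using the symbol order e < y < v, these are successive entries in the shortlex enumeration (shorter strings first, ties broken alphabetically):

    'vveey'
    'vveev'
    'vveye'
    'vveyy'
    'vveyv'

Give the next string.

Treat vveyv as a base-3 numeral over the given alphabet and add one, carrying through any trailing v's.

vveve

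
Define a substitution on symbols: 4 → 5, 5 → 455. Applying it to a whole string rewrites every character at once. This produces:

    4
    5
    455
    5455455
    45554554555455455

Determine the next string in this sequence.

54554554555455455545545545554554555455455

φ(45554554555455455) expands symbol-by-symbol to 5 455 455 455 5 455 455 5 455 455 455 5 455 455 5 455 455; joining the 17 pieces gives the next term.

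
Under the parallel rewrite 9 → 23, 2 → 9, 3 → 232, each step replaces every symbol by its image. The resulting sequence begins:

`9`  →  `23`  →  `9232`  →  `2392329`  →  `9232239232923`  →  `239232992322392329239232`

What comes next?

Replace each of the 24 characters of 239232992322392329239232 in place — 9 232 23 9 232 9 23 23 9 232 9 9 232 23 9 232 9 23 9 232 23 9 232 9 — and concatenate.

92322392329232392329923223923292392322392329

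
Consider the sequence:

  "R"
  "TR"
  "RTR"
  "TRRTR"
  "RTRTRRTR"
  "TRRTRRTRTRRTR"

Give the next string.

RTRTRRTRTRRTRRTRTRRTR

This is a Fibonacci-style word recurrence s(k) = s(k−2)·s(k−1): e.g. R·TR = RTR.
The next term joins RTRTRRTR and TRRTRRTRTRRTR.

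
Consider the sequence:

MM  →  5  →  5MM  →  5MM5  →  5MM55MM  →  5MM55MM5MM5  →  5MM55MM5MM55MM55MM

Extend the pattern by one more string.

From term 3 onward, concatenate the last term with the second-to-last: 5·MM = 5MM, 5MM·5 = 5MM5, …
Continuing: 5MM55MM5MM55MM55MM · 5MM55MM5MM5 gives term 8.

5MM55MM5MM55MM55MM5MM55MM5MM5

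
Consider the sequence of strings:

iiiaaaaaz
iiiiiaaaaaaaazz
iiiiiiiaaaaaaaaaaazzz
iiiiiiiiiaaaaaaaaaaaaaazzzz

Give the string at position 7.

Each string has the form i^{2n+1} a^{3n+2} z^{n} (n = 1, 2, …).
For term 7, n = 7, so the run lengths are 15, 23, 7.

iiiiiiiiiiiiiiiaaaaaaaaaaaaaaaaaaaaaaazzzzzzz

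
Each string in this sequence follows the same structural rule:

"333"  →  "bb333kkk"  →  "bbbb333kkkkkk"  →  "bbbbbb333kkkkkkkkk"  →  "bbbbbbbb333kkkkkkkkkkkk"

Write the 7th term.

bbbbbbbbbbbb333kkkkkkkkkkkkkkkkkk

Every step adds bb to the front and kkk to the end of the previous string.
From bbbbbbbb333kkkkkkkkkkkk, 2 further steps: bbbbbbbb333kkkkkkkkkkkk → bbbbbbbbbb333kkkkkkkkkkkkkkk → (answer).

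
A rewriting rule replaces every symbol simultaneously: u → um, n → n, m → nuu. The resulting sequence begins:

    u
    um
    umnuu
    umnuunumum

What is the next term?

Apply φ to umnuunumum symbol by symbol: u→um, m→nuu, n→n, u→um, u→um, n→n, u→um, m→nuu, u→um, m→nuu; joined: um nuu n um um n um nuu um nuu.

umnuunumumnumnuuumnuu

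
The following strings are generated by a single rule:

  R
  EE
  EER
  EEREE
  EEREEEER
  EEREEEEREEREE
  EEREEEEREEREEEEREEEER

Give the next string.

From term 3 onward, concatenate the last term with the second-to-last: EE·R = EER, EER·EE = EEREE, …
Continuing: EEREEEEREEREEEEREEEER · EEREEEEREEREE gives term 8.

EEREEEEREEREEEEREEEEREEREEEEREEREE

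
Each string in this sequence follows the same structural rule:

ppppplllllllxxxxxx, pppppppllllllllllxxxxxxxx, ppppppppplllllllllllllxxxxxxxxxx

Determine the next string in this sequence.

pppppppppppllllllllllllllllxxxxxxxxxxxx

Reading off run lengths: p runs 5, 7, 9; l runs 7, 10, 13; x runs 6, 8, 10 — each is linear in n, where the shown terms are n = 3, 4, 5.
At n = 6 the blocks have lengths 11, 16, 12.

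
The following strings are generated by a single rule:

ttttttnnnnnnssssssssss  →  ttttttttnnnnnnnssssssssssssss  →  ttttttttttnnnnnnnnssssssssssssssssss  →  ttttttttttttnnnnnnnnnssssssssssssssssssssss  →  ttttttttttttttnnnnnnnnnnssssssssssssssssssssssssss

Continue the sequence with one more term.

ttttttttttttttttnnnnnnnnnnnssssssssssssssssssssssssssssss

Each string has the form t^{2n} n^{n+3} s^{4n-2}, where the shown terms are n = 3, 4, 5, 6, 7.
At n = 8 the blocks have lengths 16, 11, 30.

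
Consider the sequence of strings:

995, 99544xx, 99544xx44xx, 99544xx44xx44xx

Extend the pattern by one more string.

The strings grow by a fixed suffix 44xx each time.
Applying this once more to 99544xx44xx44xx:

99544xx44xx44xx44xx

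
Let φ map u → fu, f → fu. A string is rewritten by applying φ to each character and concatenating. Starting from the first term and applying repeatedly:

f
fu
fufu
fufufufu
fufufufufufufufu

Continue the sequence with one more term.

fufufufufufufufufufufufufufufufu

φ(fufufufufufufufu) expands symbol-by-symbol to fu fu fu fu fu fu fu fu fu fu fu fu fu fu fu fu; joining the 16 pieces gives the next term.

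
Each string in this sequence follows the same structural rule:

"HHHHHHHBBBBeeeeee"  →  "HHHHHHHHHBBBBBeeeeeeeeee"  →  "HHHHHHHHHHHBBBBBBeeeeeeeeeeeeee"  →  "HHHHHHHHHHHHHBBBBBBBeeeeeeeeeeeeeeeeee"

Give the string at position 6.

HHHHHHHHHHHHHHHHHBBBBBBBBBeeeeeeeeeeeeeeeeeeeeeeeeee

Reading off run lengths: H runs 7, 9, 11, 13; B runs 4, 5, 6, 7; e runs 6, 10, 14, 18 — each is linear in n, where the shown terms are n = 2, 3, 4, 5.
At n = 7 the blocks have lengths 17, 9, 26.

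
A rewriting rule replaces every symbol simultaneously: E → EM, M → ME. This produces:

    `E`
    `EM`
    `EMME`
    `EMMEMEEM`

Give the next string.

EMMEMEEMMEEMEMME

Apply φ to EMMEMEEM symbol by symbol: E→EM, M→ME, M→ME, E→EM, M→ME, E→EM, E→EM, M→ME; joined: EM ME ME EM ME EM EM ME.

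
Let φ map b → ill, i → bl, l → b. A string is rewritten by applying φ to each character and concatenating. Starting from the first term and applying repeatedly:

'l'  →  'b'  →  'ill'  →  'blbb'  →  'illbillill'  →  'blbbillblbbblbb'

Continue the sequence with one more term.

illbillillblbbillbillillillbillill

φ(blbbillblbbblbb) expands symbol-by-symbol to ill b ill ill bl b b ill b ill ill ill b ill ill; joining the 15 pieces gives the next term.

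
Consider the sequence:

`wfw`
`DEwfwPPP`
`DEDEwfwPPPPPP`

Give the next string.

DEDEDEwfwPPPPPPPPP

Each term wraps the previous one in DE on the left and PPP on the right.
One more step from DEDEwfwPPPPPP gives the answer.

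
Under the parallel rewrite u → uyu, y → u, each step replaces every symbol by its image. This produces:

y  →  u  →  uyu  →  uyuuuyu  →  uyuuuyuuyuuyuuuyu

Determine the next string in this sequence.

Rewriting the 17 symbols of uyuuuyuuyuuyuuuyu one by one yields uyu u uyu uyu uyu u uyu uyu u uyu uyu u uyu uyu uyu u uyu; concatenated:

uyuuuyuuyuuyuuuyuuyuuuyuuyuuuyuuyuuyuuuyu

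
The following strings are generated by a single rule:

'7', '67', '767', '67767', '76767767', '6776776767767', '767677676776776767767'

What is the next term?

6776776767767767677676776776767767

Each term (from the third on) is the two preceding terms concatenated in order: term 3 = 7·67 = 767.
So term 8 is 6776776767767·767677676776776767767.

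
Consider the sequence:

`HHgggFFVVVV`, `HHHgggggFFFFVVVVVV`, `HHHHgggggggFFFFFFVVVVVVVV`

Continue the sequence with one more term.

Each string has the form H^{n+1} g^{2n+1} F^{2n} V^{2n+2} (n = 1, 2, …).
Setting n = 4 gives 5, 9, 8, 10 characters in each block.

HHHHHgggggggggFFFFFFFFVVVVVVVVVV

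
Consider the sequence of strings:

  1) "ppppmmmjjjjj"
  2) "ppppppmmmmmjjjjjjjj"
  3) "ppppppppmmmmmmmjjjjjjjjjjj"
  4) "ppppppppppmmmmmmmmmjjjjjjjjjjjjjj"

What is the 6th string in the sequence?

ppppppppppppppmmmmmmmmmmmmmjjjjjjjjjjjjjjjjjjjj

The n-th term is 2n p's then 2n-1 m's then 3n-1 j's, where the shown terms are n = 2, 3, 4, 5.
At n = 7 the blocks have lengths 14, 13, 20.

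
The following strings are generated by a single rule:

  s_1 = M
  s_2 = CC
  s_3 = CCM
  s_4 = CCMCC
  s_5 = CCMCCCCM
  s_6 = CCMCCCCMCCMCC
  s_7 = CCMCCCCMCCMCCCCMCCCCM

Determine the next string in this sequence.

Each term (from the third on) is the previous term followed by the one before it: term 3 = CC·M = CCM.
Continuing: CCMCCCCMCCMCCCCMCCCCM · CCMCCCCMCCMCC gives term 8.

CCMCCCCMCCMCCCCMCCCCMCCMCCCCMCCMCC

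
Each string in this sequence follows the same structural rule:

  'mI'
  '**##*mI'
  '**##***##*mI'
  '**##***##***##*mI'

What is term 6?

The strings grow by a fixed prefix **##* each time.
From **##***##***##*mI, 2 further steps: **##***##***##*mI → **##***##***##***##*mI → (answer).

**##***##***##***##***##*mI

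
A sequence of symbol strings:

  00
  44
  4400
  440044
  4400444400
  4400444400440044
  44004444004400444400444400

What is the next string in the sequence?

440044440044004444004444004400444400440044

This is a Fibonacci-style word recurrence s(k) = s(k−1)·s(k−2): e.g. 44·00 = 4400.
So term 8 is 44004444004400444400444400·4400444400440044.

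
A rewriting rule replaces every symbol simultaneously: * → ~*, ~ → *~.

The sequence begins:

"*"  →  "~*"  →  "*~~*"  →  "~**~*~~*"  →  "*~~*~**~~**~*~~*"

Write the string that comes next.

~**~*~~**~~*~**~*~~*~**~~**~*~~*

Replace each of the 16 characters of *~~*~**~~**~*~~* in place — ~* *~ *~ ~* *~ ~* ~* *~ *~ ~* ~* *~ ~* *~ *~ ~* — and concatenate.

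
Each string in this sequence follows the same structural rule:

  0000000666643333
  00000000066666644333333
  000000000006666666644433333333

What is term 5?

00000000000000066666666666644444333333333333

Reading off run lengths: 0 runs 7, 9, 11; 6 runs 4, 6, 8; 4 runs 1, 2, 3; 3 runs 4, 6, 8 — each is linear in n, where the shown terms are n = 2, 3, 4.
For term 5, n = 6, so the run lengths are 15, 12, 5, 12.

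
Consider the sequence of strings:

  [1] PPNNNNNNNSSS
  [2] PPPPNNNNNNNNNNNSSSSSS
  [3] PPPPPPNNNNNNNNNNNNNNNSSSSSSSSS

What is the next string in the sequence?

PPPPPPPPNNNNNNNNNNNNNNNNNNNSSSSSSSSSSSS

The n-th term is 2n P's then 4n+3 N's then 3n S's (n = 1, 2, …).
Setting n = 4 gives 8, 19, 12 characters in each block.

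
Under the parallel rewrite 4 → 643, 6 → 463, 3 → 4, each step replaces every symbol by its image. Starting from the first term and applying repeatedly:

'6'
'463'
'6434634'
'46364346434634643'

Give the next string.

64346344636434643463643464346346434636434

φ(46364346434634643) expands symbol-by-symbol to 643 463 4 463 643 4 643 463 643 4 643 463 4 643 463 643 4; joining the 17 pieces gives the next term.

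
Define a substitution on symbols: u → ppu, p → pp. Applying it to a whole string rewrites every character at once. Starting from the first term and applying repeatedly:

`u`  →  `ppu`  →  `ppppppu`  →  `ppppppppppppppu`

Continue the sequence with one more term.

Rewriting the 15 symbols of ppppppppppppppu one by one yields pp pp pp pp pp pp pp pp pp pp pp pp pp pp ppu; concatenated:

ppppppppppppppppppppppppppppppu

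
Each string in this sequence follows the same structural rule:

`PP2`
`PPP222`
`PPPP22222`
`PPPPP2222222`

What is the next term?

PPPPPP222222222

Reading off run lengths: P runs 2, 3, 4, 5; 2 runs 1, 3, 5, 7 — each is linear in n (n = 1, 2, …).
At n = 5 the blocks have lengths 6, 9.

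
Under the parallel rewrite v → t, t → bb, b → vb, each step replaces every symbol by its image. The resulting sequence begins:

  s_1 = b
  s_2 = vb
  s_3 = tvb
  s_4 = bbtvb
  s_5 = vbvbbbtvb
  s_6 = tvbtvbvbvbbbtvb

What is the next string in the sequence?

bbtvbbbtvbtvbtvbvbvbbbtvb

Replace each of the 15 characters of tvbtvbvbvbbbtvb in place — bb t vb bb t vb t vb t vb vb vb bb t vb — and concatenate.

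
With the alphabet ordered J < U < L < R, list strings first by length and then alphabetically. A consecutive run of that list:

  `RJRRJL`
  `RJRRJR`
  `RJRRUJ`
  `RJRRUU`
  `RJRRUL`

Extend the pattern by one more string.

RJRRUR

Find the rightmost character of RJRRUL below R, bump it to the next letter, and reset everything to its right to J.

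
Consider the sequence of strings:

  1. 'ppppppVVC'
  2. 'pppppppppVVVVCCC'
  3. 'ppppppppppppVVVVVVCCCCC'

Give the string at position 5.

Term n consists of 3n+3 p's, followed by 2n V's, followed by 2n-1 C's (n = 1, 2, …).
For term 5, n = 5, so the run lengths are 18, 10, 9.

ppppppppppppppppppVVVVVVVVVVCCCCCCCCC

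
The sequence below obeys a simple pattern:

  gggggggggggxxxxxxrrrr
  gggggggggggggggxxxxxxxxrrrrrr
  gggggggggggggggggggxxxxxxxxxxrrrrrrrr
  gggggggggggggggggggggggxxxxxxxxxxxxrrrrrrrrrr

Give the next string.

gggggggggggggggggggggggggggxxxxxxxxxxxxxxrrrrrrrrrrrr

Reading off run lengths: g runs 11, 15, 19, 23; x runs 6, 8, 10, 12; r runs 4, 6, 8, 10 — each is linear in n, where the shown terms are n = 2, 3, 4, 5.
At n = 6 the blocks have lengths 27, 14, 12.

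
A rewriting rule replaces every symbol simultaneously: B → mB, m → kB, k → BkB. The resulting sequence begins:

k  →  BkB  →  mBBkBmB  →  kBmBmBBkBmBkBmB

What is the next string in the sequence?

Replace each of the 15 characters of kBmBmBBkBmBkBmB in place — BkB mB kB mB kB mB mB BkB mB kB mB BkB mB kB mB — and concatenate.

BkBmBkBmBkBmBmBBkBmBkBmBBkBmBkBmB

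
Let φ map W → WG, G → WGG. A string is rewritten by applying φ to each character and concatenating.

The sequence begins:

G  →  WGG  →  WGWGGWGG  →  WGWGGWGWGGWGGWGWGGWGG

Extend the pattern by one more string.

Replace each of the 21 characters of WGWGGWGWGGWGGWGWGGWGG in place — WG WGG WG WGG WGG WG WGG WG WGG WGG WG WGG WGG WG WGG WG WGG WGG WG WGG WGG — and concatenate.

WGWGGWGWGGWGGWGWGGWGWGGWGGWGWGGWGGWGWGGWGWGGWGGWGWGGWGG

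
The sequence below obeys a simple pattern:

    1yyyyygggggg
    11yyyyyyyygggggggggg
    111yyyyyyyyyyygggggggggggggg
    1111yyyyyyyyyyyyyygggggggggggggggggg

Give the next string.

The n-th term is n 1's then 3n+2 y's then 4n+2 g's (n = 1, 2, …).
At n = 5 the blocks have lengths 5, 17, 22.

11111yyyyyyyyyyyyyyyyygggggggggggggggggggggg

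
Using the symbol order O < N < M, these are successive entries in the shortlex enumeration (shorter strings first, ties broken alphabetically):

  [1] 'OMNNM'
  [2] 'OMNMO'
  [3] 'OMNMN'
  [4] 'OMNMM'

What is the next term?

Treat OMNMM as a base-3 numeral over the given alphabet and add one, carrying through any trailing M's.

OMMOO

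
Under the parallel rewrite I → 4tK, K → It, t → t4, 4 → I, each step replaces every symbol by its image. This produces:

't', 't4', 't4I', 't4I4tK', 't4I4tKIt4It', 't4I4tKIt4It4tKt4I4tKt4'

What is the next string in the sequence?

t4I4tKIt4It4tKt4I4tKt4It4Itt4I4tKIt4Itt4I

φ(t4I4tKIt4It4tKt4I4tKt4) expands symbol-by-symbol to t4 I 4tK I t4 It 4tK t4 I 4tK t4 I t4 It t4 I 4tK I t4 It t4 I; joining the 22 pieces gives the next term.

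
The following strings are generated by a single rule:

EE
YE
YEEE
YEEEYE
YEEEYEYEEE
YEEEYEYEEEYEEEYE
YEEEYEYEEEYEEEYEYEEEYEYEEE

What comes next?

YEEEYEYEEEYEEEYEYEEEYEYEEEYEEEYEYEEEYEEEYE

Each term (from the third on) is the previous term followed by the one before it: term 3 = YE·EE = YEEE.
The next term joins YEEEYEYEEEYEEEYEYEEEYEYEEE and YEEEYEYEEEYEEEYE.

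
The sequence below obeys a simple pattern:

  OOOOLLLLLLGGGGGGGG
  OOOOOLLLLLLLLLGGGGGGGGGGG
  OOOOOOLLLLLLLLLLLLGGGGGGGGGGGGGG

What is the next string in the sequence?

OOOOOOOLLLLLLLLLLLLLLLGGGGGGGGGGGGGGGGG

Reading off run lengths: O runs 4, 5, 6; L runs 6, 9, 12; G runs 8, 11, 14 — each is linear in n, where the shown terms are n = 2, 3, 4.
At n = 5 the blocks have lengths 7, 15, 17.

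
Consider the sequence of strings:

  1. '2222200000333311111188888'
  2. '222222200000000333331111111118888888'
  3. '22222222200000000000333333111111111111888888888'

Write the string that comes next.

Reading off run lengths: 2 runs 5, 7, 9; 0 runs 5, 8, 11; 3 runs 4, 5, 6; 1 runs 6, 9, 12; 8 runs 5, 7, 9 — each is linear in n (n = 1, 2, …).
At n = 4 the blocks have lengths 11, 14, 7, 15, 11.

2222222222200000000000000333333311111111111111188888888888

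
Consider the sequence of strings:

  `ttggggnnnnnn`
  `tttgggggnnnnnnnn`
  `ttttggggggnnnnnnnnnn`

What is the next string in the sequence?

Each string has the form t^{n-1} g^{n+1} n^{2n}, where the shown terms are n = 3, 4, 5.
Setting n = 6 gives 5, 7, 12 characters in each block.

tttttgggggggnnnnnnnnnnnn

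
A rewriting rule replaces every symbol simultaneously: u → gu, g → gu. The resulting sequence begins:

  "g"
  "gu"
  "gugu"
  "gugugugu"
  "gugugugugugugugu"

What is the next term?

Applying the rule to each of the 16 symbols of gugugugugugugugu gives the pieces gu gu gu gu gu gu gu gu gu gu gu gu gu gu gu gu, which concatenate to the answer.

gugugugugugugugugugugugugugugugu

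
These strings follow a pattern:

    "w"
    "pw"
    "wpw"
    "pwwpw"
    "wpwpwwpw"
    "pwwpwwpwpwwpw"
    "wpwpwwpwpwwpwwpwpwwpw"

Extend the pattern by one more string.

From term 3 onward, concatenate the second-to-last term with the last: w·pw = wpw, pw·wpw = pwwpw, …
The next term joins pwwpwwpwpwwpw and wpwpwwpwpwwpwwpwpwwpw.

pwwpwwpwpwwpwwpwpwwpwpwwpwwpwpwwpw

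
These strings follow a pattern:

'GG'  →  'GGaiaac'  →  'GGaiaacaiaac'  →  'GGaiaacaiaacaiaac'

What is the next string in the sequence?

The strings grow by a fixed suffix aiaac each time.
Applying this once more to GGaiaacaiaacaiaac:

GGaiaacaiaacaiaacaiaac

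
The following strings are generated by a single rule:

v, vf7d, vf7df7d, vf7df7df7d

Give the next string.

Every step adds f7d to the end: s(k+1) = s(k)·f7d.
So the next term is vf7df7df7d·f7d.

vf7df7df7df7d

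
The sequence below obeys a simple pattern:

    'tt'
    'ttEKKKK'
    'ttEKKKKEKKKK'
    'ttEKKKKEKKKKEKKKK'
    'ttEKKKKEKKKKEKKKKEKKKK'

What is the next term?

ttEKKKKEKKKKEKKKKEKKKKEKKKK

The strings grow by a fixed suffix EKKKK each time.
One more step from ttEKKKKEKKKKEKKKKEKKKK gives the answer.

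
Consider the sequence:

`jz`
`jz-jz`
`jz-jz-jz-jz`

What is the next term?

Each string is two copies of the previous one joined by '-'.
Doubling jz-jz-jz-jz with '-' between the halves:

jz-jz-jz-jz-jz-jz-jz-jz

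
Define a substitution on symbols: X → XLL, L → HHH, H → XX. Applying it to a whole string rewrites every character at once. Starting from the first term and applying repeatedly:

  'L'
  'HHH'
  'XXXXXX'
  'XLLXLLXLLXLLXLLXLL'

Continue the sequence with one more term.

XLLHHHHHHXLLHHHHHHXLLHHHHHHXLLHHHHHHXLLHHHHHHXLLHHHHHH

Applying the rule to each of the 18 symbols of XLLXLLXLLXLLXLLXLL gives the pieces XLL HHH HHH XLL HHH HHH XLL HHH HHH XLL HHH HHH XLL HHH HHH XLL HHH HHH, which concatenate to the answer.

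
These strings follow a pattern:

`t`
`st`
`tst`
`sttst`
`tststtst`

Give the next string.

sttsttststtst

From term 3 onward, concatenate the second-to-last term with the last: t·st = tst, st·tst = sttst, …
So term 6 is sttst·tststtst.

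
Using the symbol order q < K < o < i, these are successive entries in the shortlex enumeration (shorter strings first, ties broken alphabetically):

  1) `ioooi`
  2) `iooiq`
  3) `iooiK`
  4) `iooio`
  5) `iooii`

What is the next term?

ioiqq

Treat iooii as a base-4 numeral over the given alphabet and add one, carrying through any trailing i's.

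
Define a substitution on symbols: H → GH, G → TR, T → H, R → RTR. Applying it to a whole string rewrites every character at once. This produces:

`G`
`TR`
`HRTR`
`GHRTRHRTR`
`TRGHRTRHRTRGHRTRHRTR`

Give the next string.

Rewriting the 20 symbols of TRGHRTRHRTRGHRTRHRTR one by one yields H RTR TR GH RTR H RTR GH RTR H RTR TR GH RTR H RTR GH RTR H RTR; concatenated:

HRTRTRGHRTRHRTRGHRTRHRTRTRGHRTRHRTRGHRTRHRTR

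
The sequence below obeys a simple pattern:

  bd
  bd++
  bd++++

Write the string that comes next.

The strings grow by a fixed suffix ++ each time.
Applying this once more to bd++++:

bd++++++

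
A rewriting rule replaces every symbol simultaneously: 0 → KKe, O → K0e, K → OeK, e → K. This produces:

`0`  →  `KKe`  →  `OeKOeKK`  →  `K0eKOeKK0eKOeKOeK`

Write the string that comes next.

OeKKKeKOeKK0eKOeKOeKKKeKOeKK0eKOeKK0eKOeK

Replace each of the 17 characters of K0eKOeKK0eKOeKOeK in place — OeK KKe K OeK K0e K OeK OeK KKe K OeK K0e K OeK K0e K OeK — and concatenate.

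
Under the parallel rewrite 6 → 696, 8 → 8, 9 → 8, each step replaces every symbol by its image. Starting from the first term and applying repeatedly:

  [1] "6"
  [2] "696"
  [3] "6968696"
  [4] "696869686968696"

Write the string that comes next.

Rewriting the 15 symbols of 696869686968696 one by one yields 696 8 696 8 696 8 696 8 696 8 696 8 696 8 696; concatenated:

6968696869686968696869686968696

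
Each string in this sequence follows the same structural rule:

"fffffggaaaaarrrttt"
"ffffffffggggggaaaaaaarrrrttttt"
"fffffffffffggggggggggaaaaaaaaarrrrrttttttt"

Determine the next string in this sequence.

ffffffffffffffggggggggggggggaaaaaaaaaaarrrrrrttttttttt

Each string has the form f^{3n+2} g^{4n-2} a^{2n+3} r^{n+2} t^{2n+1} (n = 1, 2, …).
Setting n = 4 gives 14, 14, 11, 6, 9 characters in each block.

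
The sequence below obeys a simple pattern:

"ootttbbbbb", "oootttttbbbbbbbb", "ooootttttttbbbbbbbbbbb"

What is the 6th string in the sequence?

The n-th term is n o's then 2n-1 t's then 3n-1 b's, where the shown terms are n = 2, 3, 4.
Setting n = 7 gives 7, 13, 20 characters in each block.

oooooootttttttttttttbbbbbbbbbbbbbbbbbbbb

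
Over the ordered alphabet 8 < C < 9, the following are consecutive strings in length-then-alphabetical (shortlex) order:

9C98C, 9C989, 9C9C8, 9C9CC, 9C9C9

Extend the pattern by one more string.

9C998

Treat 9C9C9 as a base-3 numeral over the given alphabet and add one, carrying through any trailing 9's.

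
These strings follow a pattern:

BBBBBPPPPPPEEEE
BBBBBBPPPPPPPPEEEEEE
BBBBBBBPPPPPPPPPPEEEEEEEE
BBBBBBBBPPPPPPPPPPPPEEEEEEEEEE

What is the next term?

BBBBBBBBBPPPPPPPPPPPPPPEEEEEEEEEEEE

Each string has the form B^{n+3} P^{2n+2} E^{2n}, where the shown terms are n = 2, 3, 4, 5.
Setting n = 6 gives 9, 14, 12 characters in each block.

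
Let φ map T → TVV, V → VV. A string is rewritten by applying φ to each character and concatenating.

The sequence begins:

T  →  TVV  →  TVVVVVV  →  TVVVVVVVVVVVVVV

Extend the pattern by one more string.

Rewriting the 15 symbols of TVVVVVVVVVVVVVV one by one yields TVV VV VV VV VV VV VV VV VV VV VV VV VV VV VV; concatenated:

TVVVVVVVVVVVVVVVVVVVVVVVVVVVVVV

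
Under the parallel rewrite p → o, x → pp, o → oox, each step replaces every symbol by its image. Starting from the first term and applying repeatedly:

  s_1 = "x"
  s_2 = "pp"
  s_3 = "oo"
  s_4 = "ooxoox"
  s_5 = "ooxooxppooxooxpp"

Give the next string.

ooxooxppooxooxppooooxooxppooxooxppoo

Replace each of the 16 characters of ooxooxppooxooxpp in place — oox oox pp oox oox pp o o oox oox pp oox oox pp o o — and concatenate.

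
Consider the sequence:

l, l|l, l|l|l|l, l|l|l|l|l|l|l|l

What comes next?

Every step duplicates the string with '|' between the halves.
Doubling l|l|l|l|l|l|l|l with '|' between the halves:

l|l|l|l|l|l|l|l|l|l|l|l|l|l|l|l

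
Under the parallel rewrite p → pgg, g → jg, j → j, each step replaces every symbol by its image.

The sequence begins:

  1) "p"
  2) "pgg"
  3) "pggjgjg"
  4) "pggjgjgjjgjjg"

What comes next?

Replace each of the 13 characters of pggjgjgjjgjjg in place — pgg jg jg j jg j jg j j jg j j jg — and concatenate.

pggjgjgjjgjjgjjjgjjjg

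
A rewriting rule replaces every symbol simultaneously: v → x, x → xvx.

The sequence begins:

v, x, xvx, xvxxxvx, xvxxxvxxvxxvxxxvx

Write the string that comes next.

Rewriting the 17 symbols of xvxxxvxxvxxvxxxvx one by one yields xvx x xvx xvx xvx x xvx xvx x xvx xvx x xvx xvx xvx x xvx; concatenated:

xvxxxvxxvxxvxxxvxxvxxxvxxvxxxvxxvxxvxxxvx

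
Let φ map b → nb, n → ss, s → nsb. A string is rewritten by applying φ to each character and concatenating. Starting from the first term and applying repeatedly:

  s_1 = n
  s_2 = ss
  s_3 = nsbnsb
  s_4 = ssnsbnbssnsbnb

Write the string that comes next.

Applying the rule to each of the 14 symbols of ssnsbnbssnsbnb gives the pieces nsb nsb ss nsb nb ss nb nsb nsb ss nsb nb ss nb, which concatenate to the answer.

nsbnsbssnsbnbssnbnsbnsbssnsbnbssnb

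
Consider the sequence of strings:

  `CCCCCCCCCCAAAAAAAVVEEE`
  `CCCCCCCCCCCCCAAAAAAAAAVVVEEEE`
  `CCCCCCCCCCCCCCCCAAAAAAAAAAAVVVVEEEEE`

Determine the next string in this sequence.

CCCCCCCCCCCCCCCCCCCAAAAAAAAAAAAAVVVVVEEEEEE

The n-th term is 3n+1 C's then 2n+1 A's then n-1 V's then n E's, where the shown terms are n = 3, 4, 5.
For the next term, n = 6, so the run lengths are 19, 13, 5, 6.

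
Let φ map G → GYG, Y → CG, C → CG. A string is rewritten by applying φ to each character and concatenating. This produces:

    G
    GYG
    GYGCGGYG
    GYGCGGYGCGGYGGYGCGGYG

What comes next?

GYGCGGYGCGGYGGYGCGGYGCGGYGGYGCGGYGGYGCGGYGCGGYGGYGCGGYG

Applying the rule to each of the 21 symbols of GYGCGGYGCGGYGGYGCGGYG gives the pieces GYG CG GYG CG GYG GYG CG GYG CG GYG GYG CG GYG GYG CG GYG CG GYG GYG CG GYG, which concatenate to the answer.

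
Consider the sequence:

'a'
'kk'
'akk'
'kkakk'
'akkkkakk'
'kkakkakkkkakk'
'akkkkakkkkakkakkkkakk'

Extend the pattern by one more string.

From term 3 onward, concatenate the second-to-last term with the last: a·kk = akk, kk·akk = kkakk, …
So term 8 is kkakkakkkkakk·akkkkakkkkakkakkkkakk.

kkakkakkkkakkakkkkakkkkakkakkkkakk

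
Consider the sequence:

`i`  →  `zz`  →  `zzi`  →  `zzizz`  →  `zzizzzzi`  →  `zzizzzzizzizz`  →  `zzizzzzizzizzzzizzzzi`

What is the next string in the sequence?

zzizzzzizzizzzzizzzzizzizzzzizzizz

Each term (from the third on) is the previous term followed by the one before it: term 3 = zz·i = zzi.
Continuing: zzizzzzizzizzzzizzzzi · zzizzzzizzizz gives term 8.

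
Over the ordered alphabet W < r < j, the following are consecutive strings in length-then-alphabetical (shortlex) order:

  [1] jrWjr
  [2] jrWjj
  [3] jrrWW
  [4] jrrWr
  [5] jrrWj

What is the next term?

Find the rightmost character of jrrWj below j, bump it to the next letter, and reset everything to its right to W.

jrrrW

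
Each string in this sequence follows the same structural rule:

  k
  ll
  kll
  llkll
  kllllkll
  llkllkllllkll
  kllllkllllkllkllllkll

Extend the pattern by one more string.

From term 3 onward, concatenate the second-to-last term with the last: k·ll = kll, ll·kll = llkll, …
So term 8 is llkllkllllkll·kllllkllllkllkllllkll.

llkllkllllkllkllllkllllkllkllllkll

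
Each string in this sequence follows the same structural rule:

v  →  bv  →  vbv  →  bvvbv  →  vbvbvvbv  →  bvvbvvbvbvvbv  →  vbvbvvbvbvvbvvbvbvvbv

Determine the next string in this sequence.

Each term (from the third on) is the two preceding terms concatenated in order: term 3 = v·bv = vbv.
Continuing: bvvbvvbvbvvbv · vbvbvvbvbvvbvvbvbvvbv gives term 8.

bvvbvvbvbvvbvvbvbvvbvbvvbvvbvbvvbv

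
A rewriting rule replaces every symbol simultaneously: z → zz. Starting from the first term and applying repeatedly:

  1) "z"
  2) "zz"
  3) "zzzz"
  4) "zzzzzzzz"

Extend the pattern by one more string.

zzzzzzzzzzzzzzzz

Rewriting each symbol of zzzzzzzz: z→zz, z→zz, z→zz, z→zz, z→zz, z→zz, z→zz, z→zz, which concatenates to zz zz zz zz zz zz zz zz.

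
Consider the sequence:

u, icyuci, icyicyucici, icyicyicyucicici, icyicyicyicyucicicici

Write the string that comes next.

s(k+1) = icy·s(k)·ci, so each term gains icy as a prefix and ci as a suffix.
One more step from icyicyicyicyucicicici gives the answer.

icyicyicyicyicyucicicicici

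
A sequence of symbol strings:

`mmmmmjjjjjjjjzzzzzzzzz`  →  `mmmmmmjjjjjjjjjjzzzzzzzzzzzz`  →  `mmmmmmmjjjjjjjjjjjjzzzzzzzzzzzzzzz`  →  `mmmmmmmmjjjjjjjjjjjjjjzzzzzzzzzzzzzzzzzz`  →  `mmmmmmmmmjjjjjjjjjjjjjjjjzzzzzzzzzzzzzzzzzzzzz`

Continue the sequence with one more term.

The n-th term is n+2 m's then 2n+2 j's then 3n z's, where the shown terms are n = 3, 4, 5, 6, 7.
Setting n = 8 gives 10, 18, 24 characters in each block.

mmmmmmmmmmjjjjjjjjjjjjjjjjjjzzzzzzzzzzzzzzzzzzzzzzzz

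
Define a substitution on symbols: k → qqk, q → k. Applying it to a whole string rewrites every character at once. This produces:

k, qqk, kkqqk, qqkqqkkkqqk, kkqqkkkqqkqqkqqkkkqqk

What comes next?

qqkqqkkkqqkqqkqqkkkqqkkkqqkkkqqkqqkqqkkkqqk

Replace each of the 21 characters of kkqqkkkqqkqqkqqkkkqqk in place — qqk qqk k k qqk qqk qqk k k qqk k k qqk k k qqk qqk qqk k k qqk — and concatenate.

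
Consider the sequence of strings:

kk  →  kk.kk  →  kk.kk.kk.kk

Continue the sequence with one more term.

s(k+1) = s(k)·.·s(k) — each term doubles the last with '.' between the halves.
One more doubling of kk.kk.kk.kk gives the answer.

kk.kk.kk.kk.kk.kk.kk.kk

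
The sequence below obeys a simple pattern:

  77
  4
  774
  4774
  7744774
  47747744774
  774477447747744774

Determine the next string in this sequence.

This is a Fibonacci-style word recurrence s(k) = s(k−2)·s(k−1): e.g. 77·4 = 774.
Continuing: 47747744774 · 774477447747744774 gives term 8.

47747744774774477447747744774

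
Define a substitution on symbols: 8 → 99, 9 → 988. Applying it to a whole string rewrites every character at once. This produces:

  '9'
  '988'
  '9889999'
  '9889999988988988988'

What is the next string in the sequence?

98899999889889889889889999988999998899999889999

φ(9889999988988988988) expands symbol-by-symbol to 988 99 99 988 988 988 988 988 99 99 988 99 99 988 99 99 988 99 99; joining the 19 pieces gives the next term.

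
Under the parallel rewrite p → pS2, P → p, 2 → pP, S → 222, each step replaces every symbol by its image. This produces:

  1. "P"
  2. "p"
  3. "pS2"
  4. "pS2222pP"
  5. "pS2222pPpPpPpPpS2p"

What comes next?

pS2222pPpPpPpPpS2ppS2ppS2ppS2ppS2222pPpS2

φ(pS2222pPpPpPpPpS2p) expands symbol-by-symbol to pS2 222 pP pP pP pP pS2 p pS2 p pS2 p pS2 p pS2 222 pP pS2; joining the 18 pieces gives the next term.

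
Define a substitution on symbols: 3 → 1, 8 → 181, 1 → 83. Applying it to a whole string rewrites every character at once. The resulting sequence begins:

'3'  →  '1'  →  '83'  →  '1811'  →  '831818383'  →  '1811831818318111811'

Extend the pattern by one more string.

φ(1811831818318111811) expands symbol-by-symbol to 83 181 83 83 181 1 83 181 83 181 1 83 181 83 83 83 181 83 83; joining the 19 pieces gives the next term.

831818383181183181831811831818383831818383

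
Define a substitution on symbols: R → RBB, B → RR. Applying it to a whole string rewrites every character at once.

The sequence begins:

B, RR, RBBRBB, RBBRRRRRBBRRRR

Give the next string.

φ(RBBRRRRRBBRRRR) expands symbol-by-symbol to RBB RR RR RBB RBB RBB RBB RBB RR RR RBB RBB RBB RBB; joining the 14 pieces gives the next term.

RBBRRRRRBBRBBRBBRBBRBBRRRRRBBRBBRBBRBB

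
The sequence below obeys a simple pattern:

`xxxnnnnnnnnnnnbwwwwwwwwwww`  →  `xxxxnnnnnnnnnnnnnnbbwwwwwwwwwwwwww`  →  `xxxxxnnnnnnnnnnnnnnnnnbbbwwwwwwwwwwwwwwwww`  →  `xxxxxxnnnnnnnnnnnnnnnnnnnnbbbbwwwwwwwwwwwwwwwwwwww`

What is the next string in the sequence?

xxxxxxxnnnnnnnnnnnnnnnnnnnnnnnbbbbbwwwwwwwwwwwwwwwwwwwwwww

Reading off run lengths: x runs 3, 4, 5, 6; n runs 11, 14, 17, 20; b runs 1, 2, 3, 4; w runs 11, 14, 17, 20 — each is linear in n, where the shown terms are n = 3, 4, 5, 6.
Setting n = 7 gives 7, 23, 5, 23 characters in each block.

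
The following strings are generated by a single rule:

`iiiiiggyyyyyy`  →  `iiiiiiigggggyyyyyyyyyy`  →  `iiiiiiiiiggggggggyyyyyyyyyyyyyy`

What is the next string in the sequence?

iiiiiiiiiiigggggggggggyyyyyyyyyyyyyyyyyy

Term n consists of 2n+3 i's, followed by 3n-1 g's, followed by 4n+2 y's (n = 1, 2, …).
At n = 4 the blocks have lengths 11, 11, 18.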